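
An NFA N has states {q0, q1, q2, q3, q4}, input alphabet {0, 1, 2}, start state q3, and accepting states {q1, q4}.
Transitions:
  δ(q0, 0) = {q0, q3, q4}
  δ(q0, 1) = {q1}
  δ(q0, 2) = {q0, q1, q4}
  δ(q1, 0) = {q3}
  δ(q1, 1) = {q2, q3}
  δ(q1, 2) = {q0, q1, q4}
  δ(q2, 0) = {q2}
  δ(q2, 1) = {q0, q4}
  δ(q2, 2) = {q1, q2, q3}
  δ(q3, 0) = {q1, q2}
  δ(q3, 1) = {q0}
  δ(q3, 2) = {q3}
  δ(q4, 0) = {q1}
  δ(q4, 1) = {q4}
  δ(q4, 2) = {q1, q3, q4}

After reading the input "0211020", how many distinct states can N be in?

Start: {q3}
read 0: {q1, q2}
read 2: {q0, q1, q2, q3, q4}
read 1: {q0, q1, q2, q3, q4}
read 1: {q0, q1, q2, q3, q4}
read 0: {q0, q1, q2, q3, q4}
read 2: {q0, q1, q2, q3, q4}
read 0: {q0, q1, q2, q3, q4}
Final reachable set {q0, q1, q2, q3, q4} has 5 states.

5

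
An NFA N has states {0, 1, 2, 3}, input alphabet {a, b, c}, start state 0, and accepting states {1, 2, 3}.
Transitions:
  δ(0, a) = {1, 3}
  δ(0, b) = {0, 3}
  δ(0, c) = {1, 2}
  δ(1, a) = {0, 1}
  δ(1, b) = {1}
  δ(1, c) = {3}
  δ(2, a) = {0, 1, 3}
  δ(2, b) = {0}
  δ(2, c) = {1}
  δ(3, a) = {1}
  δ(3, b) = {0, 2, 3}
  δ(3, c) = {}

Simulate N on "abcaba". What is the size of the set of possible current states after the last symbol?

Start: {0}
read a: {1, 3}
read b: {0, 1, 2, 3}
read c: {1, 2, 3}
read a: {0, 1, 3}
read b: {0, 1, 2, 3}
read a: {0, 1, 3}
Final reachable set {0, 1, 3} has 3 states.

3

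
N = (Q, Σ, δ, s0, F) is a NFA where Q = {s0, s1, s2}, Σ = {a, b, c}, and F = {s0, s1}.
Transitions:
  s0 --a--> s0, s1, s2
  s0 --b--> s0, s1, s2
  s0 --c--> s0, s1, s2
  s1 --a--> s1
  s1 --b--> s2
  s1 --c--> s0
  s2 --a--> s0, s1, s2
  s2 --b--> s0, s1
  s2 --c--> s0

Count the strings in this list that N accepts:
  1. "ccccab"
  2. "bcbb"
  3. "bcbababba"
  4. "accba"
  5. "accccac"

5

"ccccab": accepted
"bcbb": accepted
"bcbababba": accepted
"accba": accepted
"accccac": accepted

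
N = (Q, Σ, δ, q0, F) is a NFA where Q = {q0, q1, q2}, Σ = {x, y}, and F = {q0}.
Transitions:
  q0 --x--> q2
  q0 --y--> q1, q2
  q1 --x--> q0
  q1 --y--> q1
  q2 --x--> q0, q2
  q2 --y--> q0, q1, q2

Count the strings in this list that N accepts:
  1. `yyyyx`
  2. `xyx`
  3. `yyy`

`yyyyx`: accepted
`xyx`: accepted
`yyy`: accepted

3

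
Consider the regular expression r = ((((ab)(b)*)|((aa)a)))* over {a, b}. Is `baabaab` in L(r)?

baabaab cannot be split into zero or more pieces each matching (((ab)(b)*)|((aa)a)).

no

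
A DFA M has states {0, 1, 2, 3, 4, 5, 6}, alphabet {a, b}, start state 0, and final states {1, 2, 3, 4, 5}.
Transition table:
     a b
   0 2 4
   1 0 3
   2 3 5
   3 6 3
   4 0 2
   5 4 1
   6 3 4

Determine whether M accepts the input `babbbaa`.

rejected

0 --b--> 4
4 --a--> 0
0 --b--> 4
4 --b--> 2
2 --b--> 5
5 --a--> 4
4 --a--> 0
End in state 0, which is not an accepting state.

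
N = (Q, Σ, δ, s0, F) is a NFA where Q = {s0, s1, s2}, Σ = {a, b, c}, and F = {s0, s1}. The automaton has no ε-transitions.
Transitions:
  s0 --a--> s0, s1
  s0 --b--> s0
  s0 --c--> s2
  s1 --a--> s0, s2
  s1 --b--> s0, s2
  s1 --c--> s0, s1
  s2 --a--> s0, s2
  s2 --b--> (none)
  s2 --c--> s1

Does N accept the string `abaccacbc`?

Start: {s0}
read a: {s0, s1}
read b: {s0, s2}
read a: {s0, s1, s2}
read c: {s0, s1, s2}
read c: {s0, s1, s2}
read a: {s0, s1, s2}
read c: {s0, s1, s2}
read b: {s0, s2}
read c: {s1, s2}
Reachable ∩ accepting = {s1} — nonempty.

accepted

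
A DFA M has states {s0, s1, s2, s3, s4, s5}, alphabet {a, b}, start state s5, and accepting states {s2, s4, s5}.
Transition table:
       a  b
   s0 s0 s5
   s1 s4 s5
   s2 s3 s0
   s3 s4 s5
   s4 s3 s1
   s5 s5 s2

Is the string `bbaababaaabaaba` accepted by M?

s5 --b--> s2
s2 --b--> s0
s0 --a--> s0
s0 --a--> s0
s0 --b--> s5
s5 --a--> s5
s5 --b--> s2
s2 --a--> s3
s3 --a--> s4
s4 --a--> s3
s3 --b--> s5
s5 --a--> s5
s5 --a--> s5
s5 --b--> s2
s2 --a--> s3
End in state s3, which is not an accepting state.

rejected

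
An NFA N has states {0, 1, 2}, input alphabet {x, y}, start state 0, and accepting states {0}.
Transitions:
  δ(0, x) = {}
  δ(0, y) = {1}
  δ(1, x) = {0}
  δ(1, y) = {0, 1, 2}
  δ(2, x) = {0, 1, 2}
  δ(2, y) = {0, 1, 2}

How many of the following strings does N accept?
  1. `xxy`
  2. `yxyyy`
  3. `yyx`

`xxy`: rejected
`yxyyy`: accepted
`yyx`: accepted

2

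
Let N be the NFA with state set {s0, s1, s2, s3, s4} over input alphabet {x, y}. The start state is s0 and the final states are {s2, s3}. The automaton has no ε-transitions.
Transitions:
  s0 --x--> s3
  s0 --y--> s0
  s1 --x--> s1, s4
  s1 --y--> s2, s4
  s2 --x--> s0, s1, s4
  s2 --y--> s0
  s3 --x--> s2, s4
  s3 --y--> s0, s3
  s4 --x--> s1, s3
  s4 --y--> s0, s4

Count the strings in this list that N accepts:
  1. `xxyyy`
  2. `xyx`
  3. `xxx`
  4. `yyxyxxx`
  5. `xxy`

`xxyyy`: rejected
`xyx`: accepted
`xxx`: accepted
`yyxyxxx`: accepted
`xxy`: rejected

3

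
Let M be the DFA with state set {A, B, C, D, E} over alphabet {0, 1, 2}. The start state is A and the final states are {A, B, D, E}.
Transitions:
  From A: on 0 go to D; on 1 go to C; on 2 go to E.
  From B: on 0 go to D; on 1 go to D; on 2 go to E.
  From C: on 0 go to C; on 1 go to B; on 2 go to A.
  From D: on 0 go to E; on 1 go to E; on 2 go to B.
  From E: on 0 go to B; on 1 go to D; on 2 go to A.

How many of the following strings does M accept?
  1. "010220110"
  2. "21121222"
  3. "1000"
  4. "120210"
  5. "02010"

4

"010220110": accepted
"21121222": accepted
"1000": rejected
"120210": accepted
"02010": accepted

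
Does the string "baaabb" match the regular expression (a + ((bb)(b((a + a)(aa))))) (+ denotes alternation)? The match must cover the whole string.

Neither a nor ((bb)(b((a+a)(aa)))) matches baaabb.

no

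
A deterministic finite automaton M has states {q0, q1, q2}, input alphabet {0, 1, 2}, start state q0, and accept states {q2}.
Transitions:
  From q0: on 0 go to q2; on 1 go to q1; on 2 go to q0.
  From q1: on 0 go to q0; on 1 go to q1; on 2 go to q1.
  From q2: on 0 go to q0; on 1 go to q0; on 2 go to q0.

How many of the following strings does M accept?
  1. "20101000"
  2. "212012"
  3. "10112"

1

"20101000": accepted
"212012": rejected
"10112": rejected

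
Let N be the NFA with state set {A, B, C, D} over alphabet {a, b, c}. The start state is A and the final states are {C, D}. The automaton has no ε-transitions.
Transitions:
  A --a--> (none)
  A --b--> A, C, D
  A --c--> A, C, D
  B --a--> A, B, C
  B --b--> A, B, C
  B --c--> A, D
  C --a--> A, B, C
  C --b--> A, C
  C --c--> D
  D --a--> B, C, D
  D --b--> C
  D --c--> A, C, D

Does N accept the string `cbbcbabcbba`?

Start: {A}
read c: {A, C, D}
read b: {A, C, D}
read b: {A, C, D}
read c: {A, C, D}
read b: {A, C, D}
read a: {A, B, C, D}
read b: {A, B, C, D}
read c: {A, C, D}
read b: {A, C, D}
read b: {A, C, D}
read a: {A, B, C, D}
Reachable ∩ accepting = {C, D} — nonempty.

accepted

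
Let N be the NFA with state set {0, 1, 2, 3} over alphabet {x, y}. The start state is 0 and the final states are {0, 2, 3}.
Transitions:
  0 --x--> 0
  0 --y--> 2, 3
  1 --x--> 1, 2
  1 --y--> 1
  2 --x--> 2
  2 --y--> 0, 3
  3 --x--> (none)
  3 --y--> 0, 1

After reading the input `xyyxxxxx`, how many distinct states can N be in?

Start: {0}
read x: {0}
read y: {2, 3}
read y: {0, 1, 3}
read x: {0, 1, 2}
read x: {0, 1, 2}
read x: {0, 1, 2}
read x: {0, 1, 2}
read x: {0, 1, 2}
Final reachable set {0, 1, 2} has 3 states.

3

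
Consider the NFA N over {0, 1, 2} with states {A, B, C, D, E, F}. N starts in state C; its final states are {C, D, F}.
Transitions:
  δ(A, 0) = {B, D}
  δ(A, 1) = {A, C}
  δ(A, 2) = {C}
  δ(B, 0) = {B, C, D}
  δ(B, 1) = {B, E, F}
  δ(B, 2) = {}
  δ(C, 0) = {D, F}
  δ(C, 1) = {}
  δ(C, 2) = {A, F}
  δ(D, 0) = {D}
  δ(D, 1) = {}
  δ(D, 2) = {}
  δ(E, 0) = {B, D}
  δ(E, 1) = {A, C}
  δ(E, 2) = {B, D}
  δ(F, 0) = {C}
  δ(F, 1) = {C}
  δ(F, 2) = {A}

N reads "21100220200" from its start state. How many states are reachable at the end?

3

Start: {C}
read 2: {A, F}
read 1: {A, C}
read 1: {A, C}
read 0: {B, D, F}
read 0: {B, C, D}
read 2: {A, F}
read 2: {A, C}
read 0: {B, D, F}
read 2: {A}
read 0: {B, D}
read 0: {B, C, D}
Final reachable set {B, C, D} has 3 states.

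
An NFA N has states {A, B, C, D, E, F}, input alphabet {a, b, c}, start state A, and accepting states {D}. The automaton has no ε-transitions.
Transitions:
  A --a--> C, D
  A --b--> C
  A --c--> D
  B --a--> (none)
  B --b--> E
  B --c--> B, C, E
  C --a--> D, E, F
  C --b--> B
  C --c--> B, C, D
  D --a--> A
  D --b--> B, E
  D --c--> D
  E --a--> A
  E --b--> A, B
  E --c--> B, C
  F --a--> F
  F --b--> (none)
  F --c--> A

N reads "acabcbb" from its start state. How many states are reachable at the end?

4

Start: {A}
read a: {C, D}
read c: {B, C, D}
read a: {A, D, E, F}
read b: {A, B, C, E}
read c: {B, C, D, E}
read b: {A, B, E}
read b: {A, B, C, E}
Final reachable set {A, B, C, E} has 4 states.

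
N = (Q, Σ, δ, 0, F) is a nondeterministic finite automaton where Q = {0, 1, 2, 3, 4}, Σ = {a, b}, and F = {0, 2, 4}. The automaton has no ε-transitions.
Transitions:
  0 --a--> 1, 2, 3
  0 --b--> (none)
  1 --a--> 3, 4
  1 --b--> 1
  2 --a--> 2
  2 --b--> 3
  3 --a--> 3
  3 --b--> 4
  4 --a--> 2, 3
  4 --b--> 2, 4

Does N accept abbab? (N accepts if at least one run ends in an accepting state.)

accepted

Start: {0}
read a: {1, 2, 3}
read b: {1, 3, 4}
read b: {1, 2, 4}
read a: {2, 3, 4}
read b: {2, 3, 4}
Reachable ∩ accepting = {2, 4} — nonempty.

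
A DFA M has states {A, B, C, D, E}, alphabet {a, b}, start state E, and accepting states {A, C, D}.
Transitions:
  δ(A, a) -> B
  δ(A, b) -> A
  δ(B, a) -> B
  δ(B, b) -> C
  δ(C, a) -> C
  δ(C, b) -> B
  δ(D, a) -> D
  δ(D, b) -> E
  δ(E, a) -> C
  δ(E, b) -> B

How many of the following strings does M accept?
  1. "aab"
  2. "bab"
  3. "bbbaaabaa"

2

"aab": rejected
"bab": accepted
"bbbaaabaa": accepted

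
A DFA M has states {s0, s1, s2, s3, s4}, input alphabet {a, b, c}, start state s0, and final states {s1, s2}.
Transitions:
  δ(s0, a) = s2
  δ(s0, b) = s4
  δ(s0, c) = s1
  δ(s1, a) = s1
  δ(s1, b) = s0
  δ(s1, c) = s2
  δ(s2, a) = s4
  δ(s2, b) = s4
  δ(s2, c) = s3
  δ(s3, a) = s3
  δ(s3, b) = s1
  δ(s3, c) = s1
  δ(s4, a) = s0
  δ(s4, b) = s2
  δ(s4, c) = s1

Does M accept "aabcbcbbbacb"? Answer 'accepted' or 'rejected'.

rejected

s0 --a--> s2
s2 --a--> s4
s4 --b--> s2
s2 --c--> s3
s3 --b--> s1
s1 --c--> s2
s2 --b--> s4
s4 --b--> s2
s2 --b--> s4
s4 --a--> s0
s0 --c--> s1
s1 --b--> s0
End in state s0, which is not an accepting state.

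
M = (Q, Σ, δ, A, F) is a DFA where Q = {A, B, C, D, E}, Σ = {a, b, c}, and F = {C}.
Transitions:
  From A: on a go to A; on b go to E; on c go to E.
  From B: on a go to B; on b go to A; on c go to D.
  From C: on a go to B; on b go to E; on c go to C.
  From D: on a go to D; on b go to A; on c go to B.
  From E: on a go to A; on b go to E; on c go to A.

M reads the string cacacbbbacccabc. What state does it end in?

A

A --c--> E
E --a--> A
A --c--> E
E --a--> A
A --c--> E
E --b--> E
E --b--> E
E --b--> E
E --a--> A
A --c--> E
E --c--> A
A --c--> E
E --a--> A
A --b--> E
E --c--> A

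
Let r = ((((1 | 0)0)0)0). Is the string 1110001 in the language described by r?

no

No split of 1110001 into u·v has (((1|0)0)0) matching u and 0 matching v.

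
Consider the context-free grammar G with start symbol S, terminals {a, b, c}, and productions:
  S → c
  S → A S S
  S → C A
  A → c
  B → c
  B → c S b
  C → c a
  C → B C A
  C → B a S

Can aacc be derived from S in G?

no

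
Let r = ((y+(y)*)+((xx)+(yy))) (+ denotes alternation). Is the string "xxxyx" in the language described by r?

no

Neither (y+(y)*) nor ((xx)+(yy)) matches xxxyx.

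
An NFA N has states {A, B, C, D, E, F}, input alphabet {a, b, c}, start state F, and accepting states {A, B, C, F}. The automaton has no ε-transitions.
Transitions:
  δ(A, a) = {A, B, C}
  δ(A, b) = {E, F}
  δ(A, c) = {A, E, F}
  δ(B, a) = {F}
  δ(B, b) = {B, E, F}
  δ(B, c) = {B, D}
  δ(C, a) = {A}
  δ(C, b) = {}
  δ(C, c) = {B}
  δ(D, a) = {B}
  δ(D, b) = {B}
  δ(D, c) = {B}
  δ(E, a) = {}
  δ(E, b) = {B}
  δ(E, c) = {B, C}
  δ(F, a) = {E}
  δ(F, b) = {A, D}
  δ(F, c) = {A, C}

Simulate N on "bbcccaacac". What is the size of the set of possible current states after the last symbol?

Start: {F}
read b: {A, D}
read b: {B, E, F}
read c: {A, B, C, D}
read c: {A, B, D, E, F}
read c: {A, B, C, D, E, F}
read a: {A, B, C, E, F}
read a: {A, B, C, E, F}
read c: {A, B, C, D, E, F}
read a: {A, B, C, E, F}
read c: {A, B, C, D, E, F}
Final reachable set {A, B, C, D, E, F} has 6 states.

6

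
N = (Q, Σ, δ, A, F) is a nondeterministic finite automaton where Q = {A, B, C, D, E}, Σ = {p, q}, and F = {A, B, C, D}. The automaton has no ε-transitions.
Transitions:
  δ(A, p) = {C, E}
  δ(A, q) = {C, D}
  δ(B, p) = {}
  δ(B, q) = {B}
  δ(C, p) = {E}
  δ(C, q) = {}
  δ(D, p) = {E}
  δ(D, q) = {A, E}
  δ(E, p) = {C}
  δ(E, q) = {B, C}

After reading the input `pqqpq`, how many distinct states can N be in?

0

Start: {A}
read p: {C, E}
read q: {B, C}
read q: {B}
read p: {}
The reachable set is empty and stays empty for the remaining 1 symbol.
Final reachable set {} has 0 states.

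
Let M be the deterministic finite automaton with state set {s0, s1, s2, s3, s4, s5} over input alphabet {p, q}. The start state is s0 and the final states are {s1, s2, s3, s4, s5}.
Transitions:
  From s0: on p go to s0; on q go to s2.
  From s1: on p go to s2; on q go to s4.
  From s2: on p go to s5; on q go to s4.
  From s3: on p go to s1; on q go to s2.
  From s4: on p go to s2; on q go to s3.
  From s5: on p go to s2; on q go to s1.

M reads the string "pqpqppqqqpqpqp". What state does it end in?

s2

s0 --p--> s0
s0 --q--> s2
s2 --p--> s5
s5 --q--> s1
s1 --p--> s2
s2 --p--> s5
s5 --q--> s1
s1 --q--> s4
s4 --q--> s3
s3 --p--> s1
s1 --q--> s4
s4 --p--> s2
s2 --q--> s4
s4 --p--> s2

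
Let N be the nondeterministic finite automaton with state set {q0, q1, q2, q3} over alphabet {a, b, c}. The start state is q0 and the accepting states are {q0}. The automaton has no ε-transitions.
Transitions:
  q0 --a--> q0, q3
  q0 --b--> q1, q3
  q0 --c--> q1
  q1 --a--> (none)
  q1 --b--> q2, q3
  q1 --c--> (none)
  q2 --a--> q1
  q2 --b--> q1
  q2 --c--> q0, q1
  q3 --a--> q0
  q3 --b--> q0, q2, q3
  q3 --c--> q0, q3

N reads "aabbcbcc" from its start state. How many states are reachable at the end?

3

Start: {q0}
read a: {q0, q3}
read a: {q0, q3}
read b: {q0, q1, q2, q3}
read b: {q0, q1, q2, q3}
read c: {q0, q1, q3}
read b: {q0, q1, q2, q3}
read c: {q0, q1, q3}
read c: {q0, q1, q3}
Final reachable set {q0, q1, q3} has 3 states.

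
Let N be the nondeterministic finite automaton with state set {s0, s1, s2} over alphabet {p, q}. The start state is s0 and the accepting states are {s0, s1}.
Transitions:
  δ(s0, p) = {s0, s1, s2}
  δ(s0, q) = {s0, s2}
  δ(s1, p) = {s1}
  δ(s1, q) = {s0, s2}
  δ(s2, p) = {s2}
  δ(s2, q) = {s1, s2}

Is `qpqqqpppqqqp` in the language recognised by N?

Start: {s0}
read q: {s0, s2}
read p: {s0, s1, s2}
read q: {s0, s1, s2}
read q: {s0, s1, s2}
read q: {s0, s1, s2}
read p: {s0, s1, s2}
read p: {s0, s1, s2}
read p: {s0, s1, s2}
read q: {s0, s1, s2}
read q: {s0, s1, s2}
read q: {s0, s1, s2}
read p: {s0, s1, s2}
Reachable ∩ accepting = {s0, s1} — nonempty.

accepted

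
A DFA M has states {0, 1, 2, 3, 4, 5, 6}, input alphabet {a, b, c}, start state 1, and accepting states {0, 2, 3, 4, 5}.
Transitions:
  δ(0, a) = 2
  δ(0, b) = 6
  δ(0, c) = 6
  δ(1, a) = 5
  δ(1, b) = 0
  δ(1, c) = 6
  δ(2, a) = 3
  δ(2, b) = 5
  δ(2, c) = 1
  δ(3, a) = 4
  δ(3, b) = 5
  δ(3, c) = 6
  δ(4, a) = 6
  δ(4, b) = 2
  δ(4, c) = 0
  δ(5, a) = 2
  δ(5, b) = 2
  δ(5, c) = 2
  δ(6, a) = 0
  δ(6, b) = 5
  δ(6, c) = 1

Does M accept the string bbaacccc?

rejected

1 --b--> 0
0 --b--> 6
6 --a--> 0
0 --a--> 2
2 --c--> 1
1 --c--> 6
6 --c--> 1
1 --c--> 6
End in state 6, which is not an accepting state.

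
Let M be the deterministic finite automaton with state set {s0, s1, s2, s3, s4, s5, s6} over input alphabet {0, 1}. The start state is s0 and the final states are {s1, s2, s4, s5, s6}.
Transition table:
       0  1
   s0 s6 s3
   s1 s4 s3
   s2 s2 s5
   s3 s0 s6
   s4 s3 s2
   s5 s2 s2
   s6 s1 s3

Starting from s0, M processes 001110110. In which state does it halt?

s1

s0 --0--> s6
s6 --0--> s1
s1 --1--> s3
s3 --1--> s6
s6 --1--> s3
s3 --0--> s0
s0 --1--> s3
s3 --1--> s6
s6 --0--> s1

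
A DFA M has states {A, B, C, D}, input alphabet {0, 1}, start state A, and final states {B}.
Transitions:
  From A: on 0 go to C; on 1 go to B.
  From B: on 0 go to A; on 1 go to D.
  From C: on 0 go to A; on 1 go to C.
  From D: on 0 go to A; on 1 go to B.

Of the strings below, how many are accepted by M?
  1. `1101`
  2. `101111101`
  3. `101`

3

`1101`: accepted
`101111101`: accepted
`101`: accepted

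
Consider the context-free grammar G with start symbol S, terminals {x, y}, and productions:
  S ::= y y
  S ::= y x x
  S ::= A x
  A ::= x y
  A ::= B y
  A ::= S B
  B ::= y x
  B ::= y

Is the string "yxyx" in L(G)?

S ⇒ Ax ⇒ Byx ⇒ yxyx

yes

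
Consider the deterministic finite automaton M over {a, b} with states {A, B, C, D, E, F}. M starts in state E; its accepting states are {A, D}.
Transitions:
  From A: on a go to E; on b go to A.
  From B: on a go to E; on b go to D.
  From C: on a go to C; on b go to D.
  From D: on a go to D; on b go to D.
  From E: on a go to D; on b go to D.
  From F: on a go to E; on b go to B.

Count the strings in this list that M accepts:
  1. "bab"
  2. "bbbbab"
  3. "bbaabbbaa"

"bab": accepted
"bbbbab": accepted
"bbaabbbaa": accepted

3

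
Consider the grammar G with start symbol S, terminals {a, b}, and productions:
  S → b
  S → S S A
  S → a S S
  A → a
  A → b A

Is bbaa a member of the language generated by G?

no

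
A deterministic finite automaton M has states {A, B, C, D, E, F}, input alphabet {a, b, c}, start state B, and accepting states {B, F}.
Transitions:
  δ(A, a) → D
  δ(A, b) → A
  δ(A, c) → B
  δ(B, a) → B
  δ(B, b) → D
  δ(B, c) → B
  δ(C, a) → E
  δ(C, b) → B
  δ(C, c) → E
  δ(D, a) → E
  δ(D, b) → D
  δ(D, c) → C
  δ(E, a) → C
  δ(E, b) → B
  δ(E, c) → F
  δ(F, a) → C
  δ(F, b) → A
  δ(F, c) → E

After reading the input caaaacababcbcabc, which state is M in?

B

B --c--> B
B --a--> B
B --a--> B
B --a--> B
B --a--> B
B --c--> B
B --a--> B
B --b--> D
D --a--> E
E --b--> B
B --c--> B
B --b--> D
D --c--> C
C --a--> E
E --b--> B
B --c--> B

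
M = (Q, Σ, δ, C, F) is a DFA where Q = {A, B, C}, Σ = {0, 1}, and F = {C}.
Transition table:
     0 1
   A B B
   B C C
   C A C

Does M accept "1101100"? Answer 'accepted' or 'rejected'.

C --1--> C
C --1--> C
C --0--> A
A --1--> B
B --1--> C
C --0--> A
A --0--> B
End in state B, which is not an accepting state.

rejected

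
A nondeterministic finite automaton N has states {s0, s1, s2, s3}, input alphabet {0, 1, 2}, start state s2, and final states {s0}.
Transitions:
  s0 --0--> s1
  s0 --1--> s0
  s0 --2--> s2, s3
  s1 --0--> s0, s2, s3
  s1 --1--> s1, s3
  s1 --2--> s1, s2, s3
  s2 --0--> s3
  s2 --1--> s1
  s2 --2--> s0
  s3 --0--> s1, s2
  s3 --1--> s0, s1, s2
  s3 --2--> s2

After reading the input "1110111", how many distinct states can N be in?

Start: {s2}
read 1: {s1}
read 1: {s1, s3}
read 1: {s0, s1, s2, s3}
read 0: {s0, s1, s2, s3}
read 1: {s0, s1, s2, s3}
read 1: {s0, s1, s2, s3}
read 1: {s0, s1, s2, s3}
Final reachable set {s0, s1, s2, s3} has 4 states.

4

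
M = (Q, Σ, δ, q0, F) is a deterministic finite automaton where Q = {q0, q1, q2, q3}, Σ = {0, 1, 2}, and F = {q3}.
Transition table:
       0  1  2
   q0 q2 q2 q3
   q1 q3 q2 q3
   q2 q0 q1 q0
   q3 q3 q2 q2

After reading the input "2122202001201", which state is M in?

q0 --2--> q3
q3 --1--> q2
q2 --2--> q0
q0 --2--> q3
q3 --2--> q2
q2 --0--> q0
q0 --2--> q3
q3 --0--> q3
q3 --0--> q3
q3 --1--> q2
q2 --2--> q0
q0 --0--> q2
q2 --1--> q1

q1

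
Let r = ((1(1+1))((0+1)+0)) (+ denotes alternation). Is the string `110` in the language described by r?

Split as 11·0: (1(1+1)) matches 11 and ((0+1)+0) matches 0.

yes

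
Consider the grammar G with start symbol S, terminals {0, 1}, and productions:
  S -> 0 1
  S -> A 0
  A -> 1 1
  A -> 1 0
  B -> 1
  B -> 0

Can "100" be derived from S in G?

yes

S ⇒ A0 ⇒ 100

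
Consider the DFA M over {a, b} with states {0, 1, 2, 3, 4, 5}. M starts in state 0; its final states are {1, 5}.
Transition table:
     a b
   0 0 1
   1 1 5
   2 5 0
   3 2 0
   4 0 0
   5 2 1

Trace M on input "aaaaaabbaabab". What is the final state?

5

0 --a--> 0
0 --a--> 0
0 --a--> 0
0 --a--> 0
0 --a--> 0
0 --a--> 0
0 --b--> 1
1 --b--> 5
5 --a--> 2
2 --a--> 5
5 --b--> 1
1 --a--> 1
1 --b--> 5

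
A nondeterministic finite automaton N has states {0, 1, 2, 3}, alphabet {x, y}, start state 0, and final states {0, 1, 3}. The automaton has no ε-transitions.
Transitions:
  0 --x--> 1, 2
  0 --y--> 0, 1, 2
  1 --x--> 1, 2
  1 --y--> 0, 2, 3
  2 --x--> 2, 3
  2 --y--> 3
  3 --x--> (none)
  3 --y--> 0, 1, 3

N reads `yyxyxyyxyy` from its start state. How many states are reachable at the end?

Start: {0}
read y: {0, 1, 2}
read y: {0, 1, 2, 3}
read x: {1, 2, 3}
read y: {0, 1, 2, 3}
read x: {1, 2, 3}
read y: {0, 1, 2, 3}
read y: {0, 1, 2, 3}
read x: {1, 2, 3}
read y: {0, 1, 2, 3}
read y: {0, 1, 2, 3}
Final reachable set {0, 1, 2, 3} has 4 states.

4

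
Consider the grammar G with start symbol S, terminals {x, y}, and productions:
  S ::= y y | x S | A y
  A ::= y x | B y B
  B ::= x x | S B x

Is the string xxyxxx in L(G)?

no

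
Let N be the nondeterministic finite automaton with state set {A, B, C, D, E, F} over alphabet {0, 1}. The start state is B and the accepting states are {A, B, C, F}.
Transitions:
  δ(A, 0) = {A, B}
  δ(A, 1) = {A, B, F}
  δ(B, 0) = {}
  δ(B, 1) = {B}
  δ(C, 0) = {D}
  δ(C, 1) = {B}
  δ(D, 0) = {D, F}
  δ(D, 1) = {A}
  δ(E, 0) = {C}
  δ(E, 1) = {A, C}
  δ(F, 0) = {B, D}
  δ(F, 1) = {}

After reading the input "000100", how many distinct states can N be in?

0

Start: {B}
read 0: {}
The reachable set is empty and stays empty for the remaining 5 symbols.
Final reachable set {} has 0 states.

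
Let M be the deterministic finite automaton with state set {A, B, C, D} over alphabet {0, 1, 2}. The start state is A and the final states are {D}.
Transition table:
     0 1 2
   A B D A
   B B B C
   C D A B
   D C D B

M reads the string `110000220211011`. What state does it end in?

A --1--> D
D --1--> D
D --0--> C
C --0--> D
D --0--> C
C --0--> D
D --2--> B
B --2--> C
C --0--> D
D --2--> B
B --1--> B
B --1--> B
B --0--> B
B --1--> B
B --1--> B

B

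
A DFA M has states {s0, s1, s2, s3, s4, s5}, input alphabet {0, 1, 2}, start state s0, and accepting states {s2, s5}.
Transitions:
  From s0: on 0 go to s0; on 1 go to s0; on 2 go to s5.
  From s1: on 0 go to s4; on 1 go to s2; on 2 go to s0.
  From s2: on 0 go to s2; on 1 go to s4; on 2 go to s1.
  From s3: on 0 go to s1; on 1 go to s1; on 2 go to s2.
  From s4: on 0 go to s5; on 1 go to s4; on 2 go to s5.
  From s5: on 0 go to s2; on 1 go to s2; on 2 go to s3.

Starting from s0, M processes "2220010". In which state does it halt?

s5

s0 --2--> s5
s5 --2--> s3
s3 --2--> s2
s2 --0--> s2
s2 --0--> s2
s2 --1--> s4
s4 --0--> s5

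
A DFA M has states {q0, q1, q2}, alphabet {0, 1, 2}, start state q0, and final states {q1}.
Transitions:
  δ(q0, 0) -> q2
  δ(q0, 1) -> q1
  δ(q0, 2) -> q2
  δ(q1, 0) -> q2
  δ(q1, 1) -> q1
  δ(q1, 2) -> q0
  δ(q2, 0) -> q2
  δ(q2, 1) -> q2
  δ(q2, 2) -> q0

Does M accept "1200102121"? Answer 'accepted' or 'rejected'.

q0 --1--> q1
q1 --2--> q0
q0 --0--> q2
q2 --0--> q2
q2 --1--> q2
q2 --0--> q2
q2 --2--> q0
q0 --1--> q1
q1 --2--> q0
q0 --1--> q1
End in state q1, which is an accepting state.

accepted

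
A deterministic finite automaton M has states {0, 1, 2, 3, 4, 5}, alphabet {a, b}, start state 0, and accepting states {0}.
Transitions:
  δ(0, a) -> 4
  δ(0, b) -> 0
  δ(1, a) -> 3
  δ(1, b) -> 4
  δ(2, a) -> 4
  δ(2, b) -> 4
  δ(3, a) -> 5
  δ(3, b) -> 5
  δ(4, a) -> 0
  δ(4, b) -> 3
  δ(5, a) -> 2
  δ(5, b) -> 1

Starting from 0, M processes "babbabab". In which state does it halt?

0 --b--> 0
0 --a--> 4
4 --b--> 3
3 --b--> 5
5 --a--> 2
2 --b--> 4
4 --a--> 0
0 --b--> 0

0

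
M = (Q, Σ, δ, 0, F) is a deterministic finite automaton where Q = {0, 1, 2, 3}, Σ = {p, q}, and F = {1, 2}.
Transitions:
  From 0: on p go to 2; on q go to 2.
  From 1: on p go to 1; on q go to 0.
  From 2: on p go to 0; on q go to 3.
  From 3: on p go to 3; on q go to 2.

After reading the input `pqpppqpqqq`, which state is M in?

2

0 --p--> 2
2 --q--> 3
3 --p--> 3
3 --p--> 3
3 --p--> 3
3 --q--> 2
2 --p--> 0
0 --q--> 2
2 --q--> 3
3 --q--> 2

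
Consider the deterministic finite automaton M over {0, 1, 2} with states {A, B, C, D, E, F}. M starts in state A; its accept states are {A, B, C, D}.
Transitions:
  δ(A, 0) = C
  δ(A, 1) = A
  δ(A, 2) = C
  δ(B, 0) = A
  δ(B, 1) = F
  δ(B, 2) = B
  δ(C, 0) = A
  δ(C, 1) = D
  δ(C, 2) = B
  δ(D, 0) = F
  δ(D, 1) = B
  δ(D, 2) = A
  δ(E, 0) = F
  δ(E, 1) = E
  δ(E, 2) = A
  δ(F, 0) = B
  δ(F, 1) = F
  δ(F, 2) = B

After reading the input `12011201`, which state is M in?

A --1--> A
A --2--> C
C --0--> A
A --1--> A
A --1--> A
A --2--> C
C --0--> A
A --1--> A

A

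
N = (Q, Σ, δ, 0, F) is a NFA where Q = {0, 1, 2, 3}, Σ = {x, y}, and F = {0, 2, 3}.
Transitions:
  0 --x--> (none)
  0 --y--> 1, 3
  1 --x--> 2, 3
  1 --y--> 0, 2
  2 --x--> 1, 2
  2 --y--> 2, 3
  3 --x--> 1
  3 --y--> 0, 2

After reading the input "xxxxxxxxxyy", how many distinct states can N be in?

0

Start: {0}
read x: {}
The reachable set is empty and stays empty for the remaining 10 symbols.
Final reachable set {} has 0 states.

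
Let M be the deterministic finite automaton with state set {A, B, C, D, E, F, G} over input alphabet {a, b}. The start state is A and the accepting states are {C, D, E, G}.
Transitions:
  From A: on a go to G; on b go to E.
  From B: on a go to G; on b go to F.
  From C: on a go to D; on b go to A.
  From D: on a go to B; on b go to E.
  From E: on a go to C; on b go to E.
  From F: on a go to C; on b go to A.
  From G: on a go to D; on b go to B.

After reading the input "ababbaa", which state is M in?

A --a--> G
G --b--> B
B --a--> G
G --b--> B
B --b--> F
F --a--> C
C --a--> D

D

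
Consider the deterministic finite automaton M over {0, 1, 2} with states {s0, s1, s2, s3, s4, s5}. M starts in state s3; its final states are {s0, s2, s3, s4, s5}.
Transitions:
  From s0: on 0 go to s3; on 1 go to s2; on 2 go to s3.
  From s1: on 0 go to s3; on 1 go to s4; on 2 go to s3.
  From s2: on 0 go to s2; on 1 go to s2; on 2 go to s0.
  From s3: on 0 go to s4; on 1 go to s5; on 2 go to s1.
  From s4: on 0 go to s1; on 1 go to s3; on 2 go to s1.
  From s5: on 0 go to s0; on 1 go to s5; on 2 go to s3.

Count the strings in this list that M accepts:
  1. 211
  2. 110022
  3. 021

3

211: accepted
110022: accepted
021: accepted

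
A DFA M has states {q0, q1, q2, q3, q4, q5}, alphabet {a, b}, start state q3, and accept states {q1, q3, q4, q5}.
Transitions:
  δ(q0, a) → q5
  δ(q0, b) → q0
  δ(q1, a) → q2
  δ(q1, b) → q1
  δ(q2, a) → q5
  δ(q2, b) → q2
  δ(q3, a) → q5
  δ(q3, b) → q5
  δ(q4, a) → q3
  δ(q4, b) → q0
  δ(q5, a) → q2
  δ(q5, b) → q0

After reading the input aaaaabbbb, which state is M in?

q3 --a--> q5
q5 --a--> q2
q2 --a--> q5
q5 --a--> q2
q2 --a--> q5
q5 --b--> q0
q0 --b--> q0
q0 --b--> q0
q0 --b--> q0

q0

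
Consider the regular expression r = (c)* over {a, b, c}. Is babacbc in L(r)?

babacbc cannot be split into zero or more pieces each matching c.

no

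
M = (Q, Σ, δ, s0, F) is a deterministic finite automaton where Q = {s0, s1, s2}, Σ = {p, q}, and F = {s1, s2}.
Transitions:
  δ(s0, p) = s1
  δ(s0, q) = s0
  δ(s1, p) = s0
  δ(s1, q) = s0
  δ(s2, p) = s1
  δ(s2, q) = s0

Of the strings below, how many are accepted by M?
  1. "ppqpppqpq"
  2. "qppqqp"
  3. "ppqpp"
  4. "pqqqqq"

1

"ppqpppqpq": rejected
"qppqqp": accepted
"ppqpp": rejected
"pqqqqq": rejected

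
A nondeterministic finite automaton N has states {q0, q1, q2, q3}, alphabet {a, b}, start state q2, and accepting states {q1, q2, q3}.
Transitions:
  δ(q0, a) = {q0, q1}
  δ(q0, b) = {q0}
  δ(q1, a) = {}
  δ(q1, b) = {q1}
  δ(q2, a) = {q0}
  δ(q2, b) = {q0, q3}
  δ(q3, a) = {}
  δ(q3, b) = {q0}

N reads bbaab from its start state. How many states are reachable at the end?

Start: {q2}
read b: {q0, q3}
read b: {q0}
read a: {q0, q1}
read a: {q0, q1}
read b: {q0, q1}
Final reachable set {q0, q1} has 2 states.

2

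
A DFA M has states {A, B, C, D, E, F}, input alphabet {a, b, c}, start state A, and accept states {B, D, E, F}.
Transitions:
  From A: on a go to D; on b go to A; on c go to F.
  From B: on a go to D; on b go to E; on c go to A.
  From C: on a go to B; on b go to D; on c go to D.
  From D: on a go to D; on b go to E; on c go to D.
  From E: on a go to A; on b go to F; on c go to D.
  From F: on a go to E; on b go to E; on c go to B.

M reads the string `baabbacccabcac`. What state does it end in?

A --b--> A
A --a--> D
D --a--> D
D --b--> E
E --b--> F
F --a--> E
E --c--> D
D --c--> D
D --c--> D
D --a--> D
D --b--> E
E --c--> D
D --a--> D
D --c--> D

D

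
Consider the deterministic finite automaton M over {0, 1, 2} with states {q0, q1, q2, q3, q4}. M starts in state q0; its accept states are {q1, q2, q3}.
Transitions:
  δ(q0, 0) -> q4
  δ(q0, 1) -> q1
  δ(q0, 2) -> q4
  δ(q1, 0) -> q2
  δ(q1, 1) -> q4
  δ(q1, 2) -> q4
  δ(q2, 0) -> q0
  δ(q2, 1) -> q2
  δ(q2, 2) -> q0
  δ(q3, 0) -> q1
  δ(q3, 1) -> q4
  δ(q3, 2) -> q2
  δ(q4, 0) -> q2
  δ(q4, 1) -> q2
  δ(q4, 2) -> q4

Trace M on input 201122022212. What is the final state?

q0 --2--> q4
q4 --0--> q2
q2 --1--> q2
q2 --1--> q2
q2 --2--> q0
q0 --2--> q4
q4 --0--> q2
q2 --2--> q0
q0 --2--> q4
q4 --2--> q4
q4 --1--> q2
q2 --2--> q0

q0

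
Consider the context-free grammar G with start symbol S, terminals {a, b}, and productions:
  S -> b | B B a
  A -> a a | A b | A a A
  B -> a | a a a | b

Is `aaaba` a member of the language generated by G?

S ⇒ BBa ⇒ aaaBa ⇒ aaaba

yes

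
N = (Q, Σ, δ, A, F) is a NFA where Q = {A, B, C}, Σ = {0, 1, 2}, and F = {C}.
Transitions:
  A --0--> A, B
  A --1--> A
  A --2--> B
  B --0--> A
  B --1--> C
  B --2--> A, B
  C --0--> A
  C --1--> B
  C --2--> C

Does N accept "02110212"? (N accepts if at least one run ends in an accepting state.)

Start: {A}
read 0: {A, B}
read 2: {A, B}
read 1: {A, C}
read 1: {A, B}
read 0: {A, B}
read 2: {A, B}
read 1: {A, C}
read 2: {B, C}
Reachable ∩ accepting = {C} — nonempty.

accepted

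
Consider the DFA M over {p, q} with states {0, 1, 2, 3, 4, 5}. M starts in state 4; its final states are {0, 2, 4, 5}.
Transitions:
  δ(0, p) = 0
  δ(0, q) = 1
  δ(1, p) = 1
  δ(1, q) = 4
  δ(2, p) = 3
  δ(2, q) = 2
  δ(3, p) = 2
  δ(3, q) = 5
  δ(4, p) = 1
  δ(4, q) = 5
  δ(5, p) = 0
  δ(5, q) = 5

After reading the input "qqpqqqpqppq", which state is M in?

4

4 --q--> 5
5 --q--> 5
5 --p--> 0
0 --q--> 1
1 --q--> 4
4 --q--> 5
5 --p--> 0
0 --q--> 1
1 --p--> 1
1 --p--> 1
1 --q--> 4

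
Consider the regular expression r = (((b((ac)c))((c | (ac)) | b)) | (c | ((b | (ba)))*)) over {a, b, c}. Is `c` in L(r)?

yes

The right alternative (c|((b|(ba)))*) matches c.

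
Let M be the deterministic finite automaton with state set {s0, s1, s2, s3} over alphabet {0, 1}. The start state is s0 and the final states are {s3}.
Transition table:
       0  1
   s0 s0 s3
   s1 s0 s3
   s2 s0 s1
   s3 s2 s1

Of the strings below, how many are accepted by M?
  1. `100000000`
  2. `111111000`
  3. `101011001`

1

`100000000`: rejected
`111111000`: rejected
`101011001`: accepted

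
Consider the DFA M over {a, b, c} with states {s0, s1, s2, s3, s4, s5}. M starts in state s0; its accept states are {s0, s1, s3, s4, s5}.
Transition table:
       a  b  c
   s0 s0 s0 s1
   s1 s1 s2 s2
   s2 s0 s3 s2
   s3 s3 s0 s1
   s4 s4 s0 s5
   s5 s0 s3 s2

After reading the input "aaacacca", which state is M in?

s0 --a--> s0
s0 --a--> s0
s0 --a--> s0
s0 --c--> s1
s1 --a--> s1
s1 --c--> s2
s2 --c--> s2
s2 --a--> s0

s0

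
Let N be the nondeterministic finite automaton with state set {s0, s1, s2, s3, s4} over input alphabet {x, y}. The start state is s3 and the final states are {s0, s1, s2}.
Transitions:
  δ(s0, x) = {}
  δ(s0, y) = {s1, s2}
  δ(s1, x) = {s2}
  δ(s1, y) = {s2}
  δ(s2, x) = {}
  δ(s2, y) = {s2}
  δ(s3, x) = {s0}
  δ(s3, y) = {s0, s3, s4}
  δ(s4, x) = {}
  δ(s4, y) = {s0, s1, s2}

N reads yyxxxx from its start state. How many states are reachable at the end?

Start: {s3}
read y: {s0, s3, s4}
read y: {s0, s1, s2, s3, s4}
read x: {s0, s2}
read x: {}
The reachable set is empty and stays empty for the remaining 2 symbols.
Final reachable set {} has 0 states.

0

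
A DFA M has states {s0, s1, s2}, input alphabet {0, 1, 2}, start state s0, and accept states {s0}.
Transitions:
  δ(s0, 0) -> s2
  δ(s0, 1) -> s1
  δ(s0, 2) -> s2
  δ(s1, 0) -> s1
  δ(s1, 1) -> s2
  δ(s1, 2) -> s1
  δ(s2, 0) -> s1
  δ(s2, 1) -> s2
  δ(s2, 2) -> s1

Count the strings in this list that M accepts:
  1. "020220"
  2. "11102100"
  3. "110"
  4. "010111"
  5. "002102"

0

"020220": rejected
"11102100": rejected
"110": rejected
"010111": rejected
"002102": rejected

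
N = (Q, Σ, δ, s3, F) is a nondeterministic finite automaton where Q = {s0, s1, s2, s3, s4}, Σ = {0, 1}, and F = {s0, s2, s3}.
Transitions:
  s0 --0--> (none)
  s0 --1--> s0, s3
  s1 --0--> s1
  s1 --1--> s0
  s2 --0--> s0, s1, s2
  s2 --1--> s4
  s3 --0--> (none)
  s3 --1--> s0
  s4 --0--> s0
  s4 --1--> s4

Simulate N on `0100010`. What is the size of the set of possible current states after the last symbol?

Start: {s3}
read 0: {}
The reachable set is empty and stays empty for the remaining 6 symbols.
Final reachable set {} has 0 states.

0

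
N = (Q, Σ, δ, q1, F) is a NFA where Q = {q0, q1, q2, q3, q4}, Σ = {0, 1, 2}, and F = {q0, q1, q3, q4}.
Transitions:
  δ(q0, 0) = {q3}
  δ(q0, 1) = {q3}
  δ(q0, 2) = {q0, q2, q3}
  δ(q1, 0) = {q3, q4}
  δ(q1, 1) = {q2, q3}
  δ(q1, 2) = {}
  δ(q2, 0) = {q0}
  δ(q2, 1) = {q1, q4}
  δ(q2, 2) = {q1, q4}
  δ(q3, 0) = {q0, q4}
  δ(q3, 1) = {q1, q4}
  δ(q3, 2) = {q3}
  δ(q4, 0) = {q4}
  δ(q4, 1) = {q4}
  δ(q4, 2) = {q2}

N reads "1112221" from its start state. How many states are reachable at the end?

4

Start: {q1}
read 1: {q2, q3}
read 1: {q1, q4}
read 1: {q2, q3, q4}
read 2: {q1, q2, q3, q4}
read 2: {q1, q2, q3, q4}
read 2: {q1, q2, q3, q4}
read 1: {q1, q2, q3, q4}
Final reachable set {q1, q2, q3, q4} has 4 states.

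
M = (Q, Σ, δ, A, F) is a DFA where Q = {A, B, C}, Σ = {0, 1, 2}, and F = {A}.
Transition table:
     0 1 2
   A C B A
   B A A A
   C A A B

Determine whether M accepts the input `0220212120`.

rejected

A --0--> C
C --2--> B
B --2--> A
A --0--> C
C --2--> B
B --1--> A
A --2--> A
A --1--> B
B --2--> A
A --0--> C
End in state C, which is not an accepting state.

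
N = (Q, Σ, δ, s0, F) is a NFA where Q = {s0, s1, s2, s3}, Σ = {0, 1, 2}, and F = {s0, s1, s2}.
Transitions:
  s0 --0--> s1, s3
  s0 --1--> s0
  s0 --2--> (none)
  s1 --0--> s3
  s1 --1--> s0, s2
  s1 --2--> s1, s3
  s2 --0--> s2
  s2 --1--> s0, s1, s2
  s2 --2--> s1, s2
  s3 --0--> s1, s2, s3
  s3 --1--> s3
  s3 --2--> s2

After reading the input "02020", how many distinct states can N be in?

Start: {s0}
read 0: {s1, s3}
read 2: {s1, s2, s3}
read 0: {s1, s2, s3}
read 2: {s1, s2, s3}
read 0: {s1, s2, s3}
Final reachable set {s1, s2, s3} has 3 states.

3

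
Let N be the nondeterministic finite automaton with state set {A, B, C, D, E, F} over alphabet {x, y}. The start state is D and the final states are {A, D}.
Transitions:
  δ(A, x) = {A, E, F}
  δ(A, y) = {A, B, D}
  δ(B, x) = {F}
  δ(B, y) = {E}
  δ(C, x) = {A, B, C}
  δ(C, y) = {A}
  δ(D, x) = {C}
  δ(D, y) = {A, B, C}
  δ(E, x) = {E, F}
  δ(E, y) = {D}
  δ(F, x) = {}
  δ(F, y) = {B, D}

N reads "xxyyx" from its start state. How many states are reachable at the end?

5

Start: {D}
read x: {C}
read x: {A, B, C}
read y: {A, B, D, E}
read y: {A, B, C, D, E}
read x: {A, B, C, E, F}
Final reachable set {A, B, C, E, F} has 5 states.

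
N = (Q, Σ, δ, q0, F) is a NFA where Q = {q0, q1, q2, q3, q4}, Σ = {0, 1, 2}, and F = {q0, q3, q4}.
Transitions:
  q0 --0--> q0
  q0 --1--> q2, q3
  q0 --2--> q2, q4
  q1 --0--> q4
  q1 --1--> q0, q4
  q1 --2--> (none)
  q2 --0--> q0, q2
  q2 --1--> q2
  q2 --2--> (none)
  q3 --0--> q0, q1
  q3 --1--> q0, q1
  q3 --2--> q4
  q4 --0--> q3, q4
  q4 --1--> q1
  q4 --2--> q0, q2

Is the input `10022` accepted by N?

accepted

Start: {q0}
read 1: {q2, q3}
read 0: {q0, q1, q2}
read 0: {q0, q2, q4}
read 2: {q0, q2, q4}
read 2: {q0, q2, q4}
Reachable ∩ accepting = {q0, q4} — nonempty.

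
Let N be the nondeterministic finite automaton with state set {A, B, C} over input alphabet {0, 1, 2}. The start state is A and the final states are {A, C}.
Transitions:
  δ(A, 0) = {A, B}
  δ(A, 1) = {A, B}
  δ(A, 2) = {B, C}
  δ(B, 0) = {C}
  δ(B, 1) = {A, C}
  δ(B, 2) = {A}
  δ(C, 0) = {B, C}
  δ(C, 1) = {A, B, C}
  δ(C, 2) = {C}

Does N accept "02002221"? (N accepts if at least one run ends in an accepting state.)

accepted

Start: {A}
read 0: {A, B}
read 2: {A, B, C}
read 0: {A, B, C}
read 0: {A, B, C}
read 2: {A, B, C}
read 2: {A, B, C}
read 2: {A, B, C}
read 1: {A, B, C}
Reachable ∩ accepting = {A, C} — nonempty.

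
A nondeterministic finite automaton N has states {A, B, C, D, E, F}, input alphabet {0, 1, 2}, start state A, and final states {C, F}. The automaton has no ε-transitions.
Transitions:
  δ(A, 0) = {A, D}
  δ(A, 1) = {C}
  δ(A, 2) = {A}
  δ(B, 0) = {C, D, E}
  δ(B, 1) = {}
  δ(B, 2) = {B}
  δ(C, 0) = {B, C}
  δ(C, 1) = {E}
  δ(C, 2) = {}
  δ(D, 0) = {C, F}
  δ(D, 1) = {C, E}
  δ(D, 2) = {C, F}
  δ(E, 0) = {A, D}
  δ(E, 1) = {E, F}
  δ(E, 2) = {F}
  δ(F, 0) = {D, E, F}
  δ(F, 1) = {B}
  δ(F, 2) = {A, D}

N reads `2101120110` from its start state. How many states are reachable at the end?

5

Start: {A}
read 2: {A}
read 1: {C}
read 0: {B, C}
read 1: {E}
read 1: {E, F}
read 2: {A, D, F}
read 0: {A, C, D, E, F}
read 1: {B, C, E, F}
read 1: {B, E, F}
read 0: {A, C, D, E, F}
Final reachable set {A, C, D, E, F} has 5 states.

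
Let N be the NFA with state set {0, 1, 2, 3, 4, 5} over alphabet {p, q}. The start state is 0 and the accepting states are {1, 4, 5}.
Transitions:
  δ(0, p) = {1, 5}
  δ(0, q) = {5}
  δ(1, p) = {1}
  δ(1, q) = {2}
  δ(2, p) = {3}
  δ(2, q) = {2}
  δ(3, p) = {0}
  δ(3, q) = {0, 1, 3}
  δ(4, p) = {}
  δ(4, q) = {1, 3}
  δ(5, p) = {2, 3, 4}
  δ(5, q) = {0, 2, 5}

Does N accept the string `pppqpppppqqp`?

accepted

Start: {0}
read p: {1, 5}
read p: {1, 2, 3, 4}
read p: {0, 1, 3}
read q: {0, 1, 2, 3, 5}
read p: {0, 1, 2, 3, 4, 5}
read p: {0, 1, 2, 3, 4, 5}
read p: {0, 1, 2, 3, 4, 5}
read p: {0, 1, 2, 3, 4, 5}
read p: {0, 1, 2, 3, 4, 5}
read q: {0, 1, 2, 3, 5}
read q: {0, 1, 2, 3, 5}
read p: {0, 1, 2, 3, 4, 5}
Reachable ∩ accepting = {1, 4, 5} — nonempty.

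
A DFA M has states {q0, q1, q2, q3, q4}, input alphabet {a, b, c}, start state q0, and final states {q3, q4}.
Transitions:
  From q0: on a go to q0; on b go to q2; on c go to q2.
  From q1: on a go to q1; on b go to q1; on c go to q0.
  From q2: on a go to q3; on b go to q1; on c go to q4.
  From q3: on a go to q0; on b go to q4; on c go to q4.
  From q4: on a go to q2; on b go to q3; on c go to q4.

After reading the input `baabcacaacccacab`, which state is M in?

q1

q0 --b--> q2
q2 --a--> q3
q3 --a--> q0
q0 --b--> q2
q2 --c--> q4
q4 --a--> q2
q2 --c--> q4
q4 --a--> q2
q2 --a--> q3
q3 --c--> q4
q4 --c--> q4
q4 --c--> q4
q4 --a--> q2
q2 --c--> q4
q4 --a--> q2
q2 --b--> q1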